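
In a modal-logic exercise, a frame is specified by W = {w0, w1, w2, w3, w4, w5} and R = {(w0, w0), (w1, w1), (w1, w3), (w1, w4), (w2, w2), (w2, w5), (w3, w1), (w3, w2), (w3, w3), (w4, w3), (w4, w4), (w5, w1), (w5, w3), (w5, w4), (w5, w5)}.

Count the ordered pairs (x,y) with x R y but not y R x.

7

Enumerating: (w1,w4), (w2,w5), (w3,w2), (w4,w3), (w5,w1), (w5,w3), (w5,w4).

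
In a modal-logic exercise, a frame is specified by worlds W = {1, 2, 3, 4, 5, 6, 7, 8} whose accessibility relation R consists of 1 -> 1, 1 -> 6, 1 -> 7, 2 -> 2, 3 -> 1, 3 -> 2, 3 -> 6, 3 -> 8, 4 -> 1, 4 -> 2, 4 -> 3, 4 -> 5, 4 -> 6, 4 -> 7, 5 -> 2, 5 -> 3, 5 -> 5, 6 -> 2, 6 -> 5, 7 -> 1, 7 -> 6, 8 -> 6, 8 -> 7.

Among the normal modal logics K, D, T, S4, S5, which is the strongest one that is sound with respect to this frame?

D

Serial (axiom D): yes — every world has a successor (e.g. 1 R 1).
Reflexive (axiom T): no — 3 is not related to itself.
Transitive (axiom 4): no — 1 R 6 and 6 R 2, but not 1 R 2.
Euclidean (axiom 5): no — 1 R 6 and 1 R 7, but not 6 R 7.
So F validates K, D; T would additionally require R to be reflexive. The strongest is D.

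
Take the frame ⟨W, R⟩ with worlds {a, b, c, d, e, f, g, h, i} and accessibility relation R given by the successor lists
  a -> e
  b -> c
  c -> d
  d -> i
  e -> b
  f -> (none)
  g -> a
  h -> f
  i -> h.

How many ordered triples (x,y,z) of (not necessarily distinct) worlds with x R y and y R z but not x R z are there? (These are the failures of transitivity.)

7

Enumerating: (a,e,b), (b,c,d), (c,d,i), (d,i,h), (e,b,c), (g,a,e), (i,h,f).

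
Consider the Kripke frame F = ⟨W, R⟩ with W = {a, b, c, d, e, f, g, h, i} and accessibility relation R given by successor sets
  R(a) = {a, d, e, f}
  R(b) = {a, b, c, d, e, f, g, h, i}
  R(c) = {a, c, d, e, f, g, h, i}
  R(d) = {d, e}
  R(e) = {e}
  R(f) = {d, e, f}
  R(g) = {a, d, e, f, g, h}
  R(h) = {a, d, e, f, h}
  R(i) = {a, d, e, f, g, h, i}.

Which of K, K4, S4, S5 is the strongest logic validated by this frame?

S4

Transitive (axiom 4): yes — every two-step R-path is closed by a direct edge.
Reflexive (axiom T): yes — every world is R-related to itself.
Euclidean (axiom 5): no — a R d and a R f, but not d R f.
So F validates K, K4, S4; S5 would additionally require R to be Euclidean. The strongest is S4.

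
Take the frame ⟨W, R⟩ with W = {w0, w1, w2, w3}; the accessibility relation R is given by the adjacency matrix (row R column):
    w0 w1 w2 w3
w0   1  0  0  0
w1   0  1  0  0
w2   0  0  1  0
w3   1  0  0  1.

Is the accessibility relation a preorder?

Yes

Reflexive: yes — every world is R-related to itself.
Transitive: yes — every two-step R-path is closed by a direct edge.
So R is a preorder.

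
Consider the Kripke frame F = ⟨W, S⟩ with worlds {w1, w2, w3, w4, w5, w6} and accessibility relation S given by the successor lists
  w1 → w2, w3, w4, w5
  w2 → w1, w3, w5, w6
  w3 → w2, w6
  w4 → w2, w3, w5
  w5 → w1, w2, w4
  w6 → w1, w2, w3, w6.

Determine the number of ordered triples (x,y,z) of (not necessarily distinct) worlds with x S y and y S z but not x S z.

30

Enumerating: (w1,w2,w1), (w1,w2,w6), (w1,w3,w6), (w1,w5,w1), (w2,w1,w2), (w2,w1,w4), (w2,w3,w2), (w2,w5,w2), (w2,w5,w4), (w2,w6,w2), (w3,w2,w1), (w3,w2,w3), … and 18 more.
Total: 30.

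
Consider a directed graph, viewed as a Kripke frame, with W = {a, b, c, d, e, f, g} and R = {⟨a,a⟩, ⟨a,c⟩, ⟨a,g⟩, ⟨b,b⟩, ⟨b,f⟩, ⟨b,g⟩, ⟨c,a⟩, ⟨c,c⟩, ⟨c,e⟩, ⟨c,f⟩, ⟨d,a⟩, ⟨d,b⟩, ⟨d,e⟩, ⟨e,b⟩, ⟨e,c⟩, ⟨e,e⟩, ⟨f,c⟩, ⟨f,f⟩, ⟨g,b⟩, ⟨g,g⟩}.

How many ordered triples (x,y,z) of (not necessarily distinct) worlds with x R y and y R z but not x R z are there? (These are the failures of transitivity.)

Enumerating: (a,c,e), (a,c,f), (a,g,b), (b,f,c), (c,a,g), (c,e,b), (d,a,c), (d,a,g), (d,b,f), (d,b,g), (d,e,c), (e,b,f), (e,b,g), (e,c,a), (e,c,f), (f,c,a), (f,c,e), (g,b,f).

18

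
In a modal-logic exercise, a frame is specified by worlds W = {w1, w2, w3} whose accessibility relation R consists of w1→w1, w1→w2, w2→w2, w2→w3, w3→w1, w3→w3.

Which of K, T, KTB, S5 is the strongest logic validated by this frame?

T

Reflexive (axiom T): yes — every world is R-related to itself.
Symmetric (axiom B): no — w1 R w2 but not w2 R w1.
Euclidean (axiom 5): no — w1 R w2 and w1 R w1, but not w2 R w1.
So F validates K, T; KTB would additionally require R to be symmetric. The strongest is T.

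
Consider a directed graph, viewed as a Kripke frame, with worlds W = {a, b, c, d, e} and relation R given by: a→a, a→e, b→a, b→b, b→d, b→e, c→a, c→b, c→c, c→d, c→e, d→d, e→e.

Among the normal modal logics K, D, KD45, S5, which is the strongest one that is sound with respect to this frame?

Serial (axiom D): yes — every world has a successor (e.g. a R a).
Euclidean (axiom 5): no — b R a and b R d, but not a R d.
Transitive (axiom 4): yes — every two-step R-path is closed by a direct edge.
Reflexive (axiom T): yes — every world is R-related to itself.
So F validates K, D; KD45 would additionally require R to be Euclidean. The strongest is D.

D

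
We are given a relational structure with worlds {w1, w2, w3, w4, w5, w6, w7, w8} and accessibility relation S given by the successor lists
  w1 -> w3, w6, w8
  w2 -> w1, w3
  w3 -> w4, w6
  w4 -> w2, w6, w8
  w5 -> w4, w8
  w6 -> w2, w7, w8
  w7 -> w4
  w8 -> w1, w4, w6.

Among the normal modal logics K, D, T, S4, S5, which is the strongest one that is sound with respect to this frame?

Serial (axiom D): yes — every world has a successor (e.g. w1 S w3).
Reflexive (axiom T): no — w1 is not related to itself.
Transitive (axiom 4): no — w1 S w3 and w3 S w4, but not w1 S w4.
Euclidean (axiom 5): no — w1 S w3 and w1 S w8, but not w3 S w8.
So F validates K, D; T would additionally require S to be reflexive. The strongest is D.

D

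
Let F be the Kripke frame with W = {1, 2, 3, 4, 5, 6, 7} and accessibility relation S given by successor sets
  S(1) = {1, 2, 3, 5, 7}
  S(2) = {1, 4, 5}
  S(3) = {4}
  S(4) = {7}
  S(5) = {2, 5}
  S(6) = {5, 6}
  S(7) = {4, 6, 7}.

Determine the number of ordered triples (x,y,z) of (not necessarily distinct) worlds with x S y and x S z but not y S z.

Enumerating: (1,2,2), (1,2,3), (1,2,7), (1,3,1), (1,3,2), (1,3,3), (1,3,5), (1,3,7), (1,5,1), (1,5,3), (1,5,7), (1,7,1), … and 16 more.
Total: 28.

28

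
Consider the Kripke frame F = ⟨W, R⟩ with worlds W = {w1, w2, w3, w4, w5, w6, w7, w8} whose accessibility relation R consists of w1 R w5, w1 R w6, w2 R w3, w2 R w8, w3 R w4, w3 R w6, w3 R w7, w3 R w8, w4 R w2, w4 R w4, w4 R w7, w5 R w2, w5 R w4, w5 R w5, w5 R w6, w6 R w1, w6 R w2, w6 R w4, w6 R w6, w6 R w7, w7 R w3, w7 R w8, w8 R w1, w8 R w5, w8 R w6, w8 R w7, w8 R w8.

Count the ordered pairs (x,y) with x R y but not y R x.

17

Enumerating: (w1,w5), (w2,w3), (w2,w8), (w3,w4), (w3,w6), (w3,w8), (w4,w2), (w4,w7), (w5,w2), (w5,w4), (w5,w6), (w6,w2), (w6,w4), (w6,w7), (w8,w1), (w8,w5), (w8,w6).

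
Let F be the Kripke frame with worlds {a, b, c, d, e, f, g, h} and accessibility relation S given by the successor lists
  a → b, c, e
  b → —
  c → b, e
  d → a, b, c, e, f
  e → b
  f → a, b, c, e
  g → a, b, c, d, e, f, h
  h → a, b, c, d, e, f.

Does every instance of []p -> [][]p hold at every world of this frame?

By correspondence theory, 4 is valid on a frame iff S is transitive.
Transitive: yes — every two-step S-path is closed by a direct edge.

Yes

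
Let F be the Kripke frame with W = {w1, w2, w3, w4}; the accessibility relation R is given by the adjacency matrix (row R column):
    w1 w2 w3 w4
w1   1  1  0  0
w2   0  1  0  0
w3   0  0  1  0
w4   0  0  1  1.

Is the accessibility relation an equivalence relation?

Reflexive: yes — every world is R-related to itself.
Symmetric: no — w1 R w2 but not w2 R w1.
Transitive: yes — every two-step R-path is closed by a direct edge.
So R is not an equivalence relation.

No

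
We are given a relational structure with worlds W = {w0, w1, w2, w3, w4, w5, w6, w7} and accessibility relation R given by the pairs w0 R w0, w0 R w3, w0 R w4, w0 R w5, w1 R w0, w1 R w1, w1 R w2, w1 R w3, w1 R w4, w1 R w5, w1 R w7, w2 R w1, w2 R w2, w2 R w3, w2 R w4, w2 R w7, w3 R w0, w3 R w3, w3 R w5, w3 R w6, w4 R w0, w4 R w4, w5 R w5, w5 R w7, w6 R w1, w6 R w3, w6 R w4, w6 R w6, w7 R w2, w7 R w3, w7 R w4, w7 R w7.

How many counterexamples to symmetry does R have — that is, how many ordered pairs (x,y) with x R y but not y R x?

Enumerating: (w0,w5), (w1,w0), (w1,w3), (w1,w4), (w1,w5), (w1,w7), (w2,w3), (w2,w4), (w3,w5), (w5,w7), (w6,w1), (w6,w4), (w7,w3), (w7,w4).

14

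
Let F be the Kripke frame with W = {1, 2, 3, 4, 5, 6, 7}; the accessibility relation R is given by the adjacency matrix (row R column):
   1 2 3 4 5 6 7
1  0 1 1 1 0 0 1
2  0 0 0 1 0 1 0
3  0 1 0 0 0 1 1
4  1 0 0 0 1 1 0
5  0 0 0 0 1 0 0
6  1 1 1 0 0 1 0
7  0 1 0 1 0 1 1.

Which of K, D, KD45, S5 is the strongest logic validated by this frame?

D

Serial (axiom D): yes — every world has a successor (e.g. 1 R 2).
Euclidean (axiom 5): no — 1 R 2 and 1 R 3, but not 2 R 3.
Transitive (axiom 4): no — 1 R 2 and 2 R 6, but not 1 R 6.
Reflexive (axiom T): no — 1 is not related to itself.
So F validates K, D; KD45 would additionally require R to be Euclidean and transitive. The strongest is D.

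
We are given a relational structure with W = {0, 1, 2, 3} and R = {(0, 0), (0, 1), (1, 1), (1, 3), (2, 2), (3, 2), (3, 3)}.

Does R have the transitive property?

No

Transitive: no — 0 R 1 and 1 R 3, but not 0 R 3.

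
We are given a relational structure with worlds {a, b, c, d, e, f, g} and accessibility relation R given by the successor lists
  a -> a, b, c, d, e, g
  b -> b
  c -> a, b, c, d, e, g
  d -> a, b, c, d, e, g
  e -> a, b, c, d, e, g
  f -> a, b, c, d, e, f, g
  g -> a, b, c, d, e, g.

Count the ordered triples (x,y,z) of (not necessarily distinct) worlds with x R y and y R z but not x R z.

0

R is transitive; there are no such tuples.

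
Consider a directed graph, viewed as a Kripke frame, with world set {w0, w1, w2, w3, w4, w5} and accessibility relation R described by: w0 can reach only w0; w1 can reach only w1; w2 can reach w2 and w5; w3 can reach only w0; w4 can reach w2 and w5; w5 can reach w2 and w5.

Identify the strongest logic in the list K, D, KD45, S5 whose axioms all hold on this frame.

Serial (axiom D): yes — every world has a successor (e.g. w0 R w0).
Euclidean (axiom 5): yes — any two successors of a common world are R-related.
Transitive (axiom 4): yes — every two-step R-path is closed by a direct edge.
Reflexive (axiom T): no — w3 is not related to itself.
So F validates K, D, KD45; S5 would additionally require R to be reflexive. The strongest is KD45.

KD45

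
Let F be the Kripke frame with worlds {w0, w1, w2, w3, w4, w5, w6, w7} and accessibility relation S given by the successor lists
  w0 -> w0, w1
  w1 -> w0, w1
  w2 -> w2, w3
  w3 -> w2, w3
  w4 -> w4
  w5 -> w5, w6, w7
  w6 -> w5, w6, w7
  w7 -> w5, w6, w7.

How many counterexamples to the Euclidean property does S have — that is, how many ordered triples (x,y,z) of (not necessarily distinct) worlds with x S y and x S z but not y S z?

0

S is Euclidean; there are no such tuples.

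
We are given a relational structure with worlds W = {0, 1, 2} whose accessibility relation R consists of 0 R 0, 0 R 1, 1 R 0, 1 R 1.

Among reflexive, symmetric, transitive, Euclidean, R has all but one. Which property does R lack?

reflexive

Reflexive: no — 2 is not related to itself.
Symmetric: yes — every pair in R has its reverse in R.
Transitive: yes — every two-step R-path is closed by a direct edge.
Euclidean: yes — any two successors of a common world are R-related.
Only reflexive fails.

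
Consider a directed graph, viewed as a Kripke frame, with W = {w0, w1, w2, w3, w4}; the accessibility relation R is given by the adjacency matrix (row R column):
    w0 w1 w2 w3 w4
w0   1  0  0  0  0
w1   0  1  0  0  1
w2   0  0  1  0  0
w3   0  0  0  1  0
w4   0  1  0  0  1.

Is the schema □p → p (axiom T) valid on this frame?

Yes

By correspondence theory, T is valid on a frame iff R is reflexive.
Reflexive: yes — every world is R-related to itself.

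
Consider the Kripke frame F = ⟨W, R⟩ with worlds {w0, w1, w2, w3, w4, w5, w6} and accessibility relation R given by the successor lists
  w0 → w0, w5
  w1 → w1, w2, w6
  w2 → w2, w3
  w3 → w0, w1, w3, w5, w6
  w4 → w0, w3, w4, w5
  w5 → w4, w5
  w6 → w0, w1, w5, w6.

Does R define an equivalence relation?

Reflexive: yes — every world is R-related to itself.
Symmetric: no — w0 R w5 but not w5 R w0.
Transitive: no — w0 R w5 and w5 R w4, but not w0 R w4.
So R is not an equivalence relation.

No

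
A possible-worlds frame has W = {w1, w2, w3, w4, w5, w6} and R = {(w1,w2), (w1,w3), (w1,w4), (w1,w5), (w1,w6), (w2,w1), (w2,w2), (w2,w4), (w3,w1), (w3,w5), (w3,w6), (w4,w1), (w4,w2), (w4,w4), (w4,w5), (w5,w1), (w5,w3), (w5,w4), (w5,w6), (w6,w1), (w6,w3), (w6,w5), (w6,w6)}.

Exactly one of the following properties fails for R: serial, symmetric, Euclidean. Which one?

Euclidean

Serial: yes — every world has a successor (e.g. w1 R w2).
Symmetric: yes — every pair in R has its reverse in R.
Euclidean: no — w1 R w2 and w1 R w3, but not w2 R w3.
Only Euclidean fails.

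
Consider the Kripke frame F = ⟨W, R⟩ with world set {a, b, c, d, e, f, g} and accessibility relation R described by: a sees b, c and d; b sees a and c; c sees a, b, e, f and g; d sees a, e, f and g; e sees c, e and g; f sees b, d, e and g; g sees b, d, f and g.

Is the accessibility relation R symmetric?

Symmetric: no — c R f but not f R c.

No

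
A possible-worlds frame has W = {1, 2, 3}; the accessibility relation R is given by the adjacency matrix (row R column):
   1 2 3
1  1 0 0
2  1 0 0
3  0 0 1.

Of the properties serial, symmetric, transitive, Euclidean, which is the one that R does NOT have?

Serial: yes — every world has a successor (e.g. 1 R 1).
Symmetric: no — 2 R 1 but not 1 R 2.
Transitive: yes — every two-step R-path is closed by a direct edge.
Euclidean: yes — any two successors of a common world are R-related.
Only symmetric fails.

symmetric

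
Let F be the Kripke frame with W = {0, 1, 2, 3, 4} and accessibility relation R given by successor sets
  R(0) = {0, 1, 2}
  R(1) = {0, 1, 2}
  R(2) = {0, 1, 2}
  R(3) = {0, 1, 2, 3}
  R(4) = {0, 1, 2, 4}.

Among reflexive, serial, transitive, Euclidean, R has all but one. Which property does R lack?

Reflexive: yes — every world is R-related to itself.
Serial: yes — every world has a successor (e.g. 0 R 0).
Transitive: yes — every two-step R-path is closed by a direct edge.
Euclidean: no — 3 R 0 and 3 R 3, but not 0 R 3.
Only Euclidean fails.

Euclidean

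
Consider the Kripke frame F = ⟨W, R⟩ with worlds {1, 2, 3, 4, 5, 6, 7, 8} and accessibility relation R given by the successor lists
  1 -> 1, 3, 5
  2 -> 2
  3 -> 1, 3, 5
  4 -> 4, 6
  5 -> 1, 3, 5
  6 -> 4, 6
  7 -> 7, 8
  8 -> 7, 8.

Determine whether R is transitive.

Transitive: yes — every two-step R-path is closed by a direct edge.

Yes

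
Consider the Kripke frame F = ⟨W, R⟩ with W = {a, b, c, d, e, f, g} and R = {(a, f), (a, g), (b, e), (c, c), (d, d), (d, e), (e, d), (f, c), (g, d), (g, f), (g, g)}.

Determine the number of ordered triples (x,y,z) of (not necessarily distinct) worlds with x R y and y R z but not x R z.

6

Enumerating: (a,f,c), (a,g,d), (b,e,d), (e,d,e), (g,d,e), (g,f,c).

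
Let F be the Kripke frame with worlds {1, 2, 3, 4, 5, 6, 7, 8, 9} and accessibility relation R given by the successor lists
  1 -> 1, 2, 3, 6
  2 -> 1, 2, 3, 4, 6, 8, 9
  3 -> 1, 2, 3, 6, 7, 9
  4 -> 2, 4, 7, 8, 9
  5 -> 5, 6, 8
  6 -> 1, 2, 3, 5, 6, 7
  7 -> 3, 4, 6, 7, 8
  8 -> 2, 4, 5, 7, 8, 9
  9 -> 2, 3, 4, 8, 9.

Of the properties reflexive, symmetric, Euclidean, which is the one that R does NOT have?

Reflexive: yes — every world is R-related to itself.
Symmetric: yes — every pair in R has its reverse in R.
Euclidean: no — 2 R 1 and 2 R 4, but not 1 R 4.
Only Euclidean fails.

Euclidean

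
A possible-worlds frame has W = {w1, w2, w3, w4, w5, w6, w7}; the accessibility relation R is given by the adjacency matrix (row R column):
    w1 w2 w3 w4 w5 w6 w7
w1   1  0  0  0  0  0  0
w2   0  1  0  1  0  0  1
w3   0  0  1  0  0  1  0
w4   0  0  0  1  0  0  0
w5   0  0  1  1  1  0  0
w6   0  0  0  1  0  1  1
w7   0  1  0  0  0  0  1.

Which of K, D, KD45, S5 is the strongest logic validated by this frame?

D

Serial (axiom D): yes — every world has a successor (e.g. w1 R w1).
Euclidean (axiom 5): no — w2 R w4 and w2 R w7, but not w4 R w7.
Transitive (axiom 4): no — w3 R w6 and w6 R w4, but not w3 R w4.
Reflexive (axiom T): yes — every world is R-related to itself.
So F validates K, D; KD45 would additionally require R to be Euclidean and transitive. The strongest is D.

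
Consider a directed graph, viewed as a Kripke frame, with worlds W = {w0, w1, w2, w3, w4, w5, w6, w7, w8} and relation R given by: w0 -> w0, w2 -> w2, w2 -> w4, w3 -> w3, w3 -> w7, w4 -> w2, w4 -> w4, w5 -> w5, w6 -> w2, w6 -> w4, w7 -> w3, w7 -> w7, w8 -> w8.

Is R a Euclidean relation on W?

Yes

Euclidean: yes — any two successors of a common world are R-related.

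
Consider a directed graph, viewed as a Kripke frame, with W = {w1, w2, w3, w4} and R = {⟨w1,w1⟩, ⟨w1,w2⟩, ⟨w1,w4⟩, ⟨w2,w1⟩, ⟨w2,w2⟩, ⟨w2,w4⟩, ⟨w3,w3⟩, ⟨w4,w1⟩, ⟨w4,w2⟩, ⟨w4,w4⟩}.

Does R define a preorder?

Yes

Reflexive: yes — every world is R-related to itself.
Transitive: yes — every two-step R-path is closed by a direct edge.
So R is a preorder.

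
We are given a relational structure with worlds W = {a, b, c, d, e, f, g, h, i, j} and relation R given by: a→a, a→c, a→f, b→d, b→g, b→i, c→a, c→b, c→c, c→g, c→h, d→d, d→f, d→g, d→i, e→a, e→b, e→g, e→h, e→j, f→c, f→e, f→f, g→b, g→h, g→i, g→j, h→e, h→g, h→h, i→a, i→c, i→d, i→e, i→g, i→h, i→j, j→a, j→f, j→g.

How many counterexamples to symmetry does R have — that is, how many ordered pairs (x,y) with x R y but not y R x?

Enumerating: (a,f), (b,d), (b,i), (c,b), (c,g), (c,h), (d,f), (d,g), (e,a), (e,b), (e,g), (e,j), … and 9 more.
Total: 21.

21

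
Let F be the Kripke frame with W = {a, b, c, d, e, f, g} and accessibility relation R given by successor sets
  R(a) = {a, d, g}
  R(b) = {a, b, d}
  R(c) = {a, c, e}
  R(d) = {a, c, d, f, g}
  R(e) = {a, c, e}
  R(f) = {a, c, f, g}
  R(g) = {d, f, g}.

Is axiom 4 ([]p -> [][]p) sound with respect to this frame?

No

The schema 4 characterises exactly the transitive frames.
Transitive: no — a R d and d R c, but not a R c.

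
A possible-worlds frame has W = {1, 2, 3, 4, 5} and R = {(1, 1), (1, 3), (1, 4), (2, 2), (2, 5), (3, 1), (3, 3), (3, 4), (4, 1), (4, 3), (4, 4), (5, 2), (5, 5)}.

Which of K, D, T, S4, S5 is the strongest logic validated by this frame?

Serial (axiom D): yes — every world has a successor (e.g. 1 R 1).
Reflexive (axiom T): yes — every world is R-related to itself.
Transitive (axiom 4): yes — every two-step R-path is closed by a direct edge.
Euclidean (axiom 5): yes — any two successors of a common world are R-related.
So F validates K, D, T, S4, S5. The strongest is S5.

S5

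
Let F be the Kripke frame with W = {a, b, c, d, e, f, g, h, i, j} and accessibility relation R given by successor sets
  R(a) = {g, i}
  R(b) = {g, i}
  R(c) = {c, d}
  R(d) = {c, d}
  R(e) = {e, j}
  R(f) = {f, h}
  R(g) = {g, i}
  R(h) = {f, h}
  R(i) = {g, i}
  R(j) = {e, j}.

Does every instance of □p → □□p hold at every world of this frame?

Axiom 4 corresponds to the accessibility relation being transitive.
Transitive: yes — every two-step R-path is closed by a direct edge.

Yes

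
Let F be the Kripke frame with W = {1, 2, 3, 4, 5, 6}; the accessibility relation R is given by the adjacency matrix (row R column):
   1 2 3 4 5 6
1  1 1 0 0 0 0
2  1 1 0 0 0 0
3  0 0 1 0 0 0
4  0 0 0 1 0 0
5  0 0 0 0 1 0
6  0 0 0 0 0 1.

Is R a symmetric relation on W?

Yes

Symmetric: yes — every pair in R has its reverse in R.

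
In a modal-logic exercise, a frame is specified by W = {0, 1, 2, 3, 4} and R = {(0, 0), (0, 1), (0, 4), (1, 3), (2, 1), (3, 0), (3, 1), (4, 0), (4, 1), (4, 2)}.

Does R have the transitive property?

No

Transitive: no — 0 R 1 and 1 R 3, but not 0 R 3.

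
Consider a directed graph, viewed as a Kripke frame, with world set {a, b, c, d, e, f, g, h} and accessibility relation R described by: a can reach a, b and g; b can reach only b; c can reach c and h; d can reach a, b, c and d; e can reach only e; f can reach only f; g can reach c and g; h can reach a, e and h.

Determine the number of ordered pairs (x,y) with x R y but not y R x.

9

Enumerating: (a,b), (a,g), (c,h), (d,a), (d,b), (d,c), (g,c), (h,a), (h,e).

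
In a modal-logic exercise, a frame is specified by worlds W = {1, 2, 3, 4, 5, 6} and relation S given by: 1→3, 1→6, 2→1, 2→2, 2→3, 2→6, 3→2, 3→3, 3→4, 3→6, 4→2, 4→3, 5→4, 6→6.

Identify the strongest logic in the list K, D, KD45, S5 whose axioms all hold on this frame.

Serial (axiom D): yes — every world has a successor (e.g. 1 S 3).
Euclidean (axiom 5): no — 1 S 6 and 1 S 3, but not 6 S 3.
Transitive (axiom 4): no — 1 S 3 and 3 S 2, but not 1 S 2.
Reflexive (axiom T): no — 1 is not related to itself.
So F validates K, D; KD45 would additionally require S to be Euclidean and transitive. The strongest is D.

D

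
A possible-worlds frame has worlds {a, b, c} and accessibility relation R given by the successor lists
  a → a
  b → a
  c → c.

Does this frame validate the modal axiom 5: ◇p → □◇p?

Yes

By correspondence theory, 5 is valid on a frame iff R is Euclidean.
Euclidean: yes — any two successors of a common world are R-related.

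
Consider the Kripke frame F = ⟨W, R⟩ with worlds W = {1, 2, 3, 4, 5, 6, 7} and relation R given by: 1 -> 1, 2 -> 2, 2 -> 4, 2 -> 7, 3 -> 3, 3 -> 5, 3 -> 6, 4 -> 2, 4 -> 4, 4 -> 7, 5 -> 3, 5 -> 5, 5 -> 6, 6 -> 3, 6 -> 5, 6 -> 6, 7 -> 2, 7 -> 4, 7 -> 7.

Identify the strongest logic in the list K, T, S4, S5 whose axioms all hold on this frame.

Reflexive (axiom T): yes — every world is R-related to itself.
Transitive (axiom 4): yes — every two-step R-path is closed by a direct edge.
Euclidean (axiom 5): yes — any two successors of a common world are R-related.
So F validates K, T, S4, S5. The strongest is S5.

S5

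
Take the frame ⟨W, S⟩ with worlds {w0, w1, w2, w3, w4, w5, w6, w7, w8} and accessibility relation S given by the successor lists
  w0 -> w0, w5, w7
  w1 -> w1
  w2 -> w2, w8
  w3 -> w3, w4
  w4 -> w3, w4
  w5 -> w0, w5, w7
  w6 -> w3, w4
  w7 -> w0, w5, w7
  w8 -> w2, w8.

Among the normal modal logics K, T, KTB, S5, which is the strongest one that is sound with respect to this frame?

K

Reflexive (axiom T): no — w6 is not related to itself.
Symmetric (axiom B): no — w6 S w3 but not w3 S w6.
Euclidean (axiom 5): yes — any two successors of a common world are S-related.
So F validates K; T would additionally require S to be reflexive. The strongest is K.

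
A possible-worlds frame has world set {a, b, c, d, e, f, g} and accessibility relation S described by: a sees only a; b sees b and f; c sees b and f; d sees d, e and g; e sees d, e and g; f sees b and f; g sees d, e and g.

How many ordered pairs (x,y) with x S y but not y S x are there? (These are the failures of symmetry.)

2

Enumerating: (c,b), (c,f).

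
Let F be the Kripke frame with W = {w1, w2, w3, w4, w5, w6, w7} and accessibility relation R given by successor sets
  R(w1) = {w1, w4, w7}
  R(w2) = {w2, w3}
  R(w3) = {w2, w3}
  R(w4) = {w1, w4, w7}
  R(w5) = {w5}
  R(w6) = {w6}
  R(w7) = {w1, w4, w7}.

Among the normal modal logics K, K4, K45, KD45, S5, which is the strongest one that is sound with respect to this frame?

Transitive (axiom 4): yes — every two-step R-path is closed by a direct edge.
Euclidean (axiom 5): yes — any two successors of a common world are R-related.
Serial (axiom D): yes — every world has a successor (e.g. w1 R w1).
Reflexive (axiom T): yes — every world is R-related to itself.
So F validates K, K4, K45, KD45, S5. The strongest is S5.

S5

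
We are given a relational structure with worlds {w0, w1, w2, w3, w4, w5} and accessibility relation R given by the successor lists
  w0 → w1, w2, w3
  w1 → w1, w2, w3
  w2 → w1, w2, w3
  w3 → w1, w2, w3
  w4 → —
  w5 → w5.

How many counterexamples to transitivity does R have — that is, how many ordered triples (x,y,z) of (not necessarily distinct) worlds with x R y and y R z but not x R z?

0

R is transitive; there are no such tuples.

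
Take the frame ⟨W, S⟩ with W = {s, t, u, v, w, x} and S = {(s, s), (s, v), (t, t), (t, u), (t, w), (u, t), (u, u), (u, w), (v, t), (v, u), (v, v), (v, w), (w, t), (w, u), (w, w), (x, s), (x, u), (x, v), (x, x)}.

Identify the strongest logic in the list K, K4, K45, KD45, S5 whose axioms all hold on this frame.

Transitive (axiom 4): no — s S v and v S t, but not s S t.
Euclidean (axiom 5): no — x S s and x S u, but not s S u.
Serial (axiom D): yes — every world has a successor (e.g. s S s).
Reflexive (axiom T): yes — every world is S-related to itself.
So F validates K; K4 would additionally require S to be transitive. The strongest is K.

K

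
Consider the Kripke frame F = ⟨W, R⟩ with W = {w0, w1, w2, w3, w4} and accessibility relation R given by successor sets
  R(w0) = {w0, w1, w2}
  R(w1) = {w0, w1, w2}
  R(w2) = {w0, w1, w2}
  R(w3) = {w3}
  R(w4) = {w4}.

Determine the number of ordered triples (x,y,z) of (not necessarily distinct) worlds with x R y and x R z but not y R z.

R is Euclidean; there are no such tuples.

0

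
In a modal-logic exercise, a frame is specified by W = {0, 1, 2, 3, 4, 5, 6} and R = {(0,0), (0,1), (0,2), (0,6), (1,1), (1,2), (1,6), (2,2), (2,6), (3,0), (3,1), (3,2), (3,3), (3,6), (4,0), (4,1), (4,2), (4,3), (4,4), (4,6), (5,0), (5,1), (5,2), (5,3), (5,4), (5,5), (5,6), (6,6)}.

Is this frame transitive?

Transitive: yes — every two-step R-path is closed by a direct edge.

Yes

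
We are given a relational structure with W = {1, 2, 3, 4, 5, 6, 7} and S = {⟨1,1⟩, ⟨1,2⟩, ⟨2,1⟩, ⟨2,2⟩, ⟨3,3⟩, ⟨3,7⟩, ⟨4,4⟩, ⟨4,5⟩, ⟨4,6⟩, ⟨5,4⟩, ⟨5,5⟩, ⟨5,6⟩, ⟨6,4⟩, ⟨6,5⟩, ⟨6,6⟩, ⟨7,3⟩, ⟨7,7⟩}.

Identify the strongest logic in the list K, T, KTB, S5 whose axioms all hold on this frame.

Reflexive (axiom T): yes — every world is S-related to itself.
Symmetric (axiom B): yes — every pair in S has its reverse in S.
Euclidean (axiom 5): yes — any two successors of a common world are S-related.
So F validates K, T, KTB, S5. The strongest is S5.

S5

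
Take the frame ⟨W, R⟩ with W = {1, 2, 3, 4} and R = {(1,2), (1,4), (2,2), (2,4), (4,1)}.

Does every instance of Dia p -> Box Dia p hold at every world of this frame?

No

Axiom 5 corresponds to the accessibility relation being Euclidean.
Euclidean: no — 1 R 4 and 1 R 2, but not 4 R 2.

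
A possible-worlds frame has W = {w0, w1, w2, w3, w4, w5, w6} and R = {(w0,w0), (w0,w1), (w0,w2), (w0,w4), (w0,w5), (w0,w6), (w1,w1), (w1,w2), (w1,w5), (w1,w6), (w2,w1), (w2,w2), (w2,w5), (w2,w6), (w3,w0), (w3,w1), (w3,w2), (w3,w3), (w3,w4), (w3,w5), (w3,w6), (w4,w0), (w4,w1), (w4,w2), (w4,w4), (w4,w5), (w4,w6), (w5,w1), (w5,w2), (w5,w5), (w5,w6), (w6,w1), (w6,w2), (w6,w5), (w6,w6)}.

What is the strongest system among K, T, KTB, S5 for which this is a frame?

T

Reflexive (axiom T): yes — every world is R-related to itself.
Symmetric (axiom B): no — w0 R w1 but not w1 R w0.
Euclidean (axiom 5): no — w0 R w1 and w0 R w4, but not w1 R w4.
So F validates K, T; KTB would additionally require R to be symmetric. The strongest is T.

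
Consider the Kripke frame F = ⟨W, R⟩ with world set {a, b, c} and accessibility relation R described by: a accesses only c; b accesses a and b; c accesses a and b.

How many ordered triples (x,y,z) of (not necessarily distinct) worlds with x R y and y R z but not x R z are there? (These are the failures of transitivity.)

4

Enumerating: (a,c,a), (a,c,b), (b,a,c), (c,a,c).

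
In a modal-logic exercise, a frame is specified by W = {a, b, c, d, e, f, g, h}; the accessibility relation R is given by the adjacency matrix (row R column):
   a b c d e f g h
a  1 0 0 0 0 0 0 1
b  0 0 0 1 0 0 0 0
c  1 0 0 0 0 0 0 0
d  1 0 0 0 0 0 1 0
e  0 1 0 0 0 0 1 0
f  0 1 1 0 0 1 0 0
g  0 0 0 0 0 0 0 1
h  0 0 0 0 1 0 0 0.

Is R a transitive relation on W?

No

Transitive: no — a R h and h R e, but not a R e.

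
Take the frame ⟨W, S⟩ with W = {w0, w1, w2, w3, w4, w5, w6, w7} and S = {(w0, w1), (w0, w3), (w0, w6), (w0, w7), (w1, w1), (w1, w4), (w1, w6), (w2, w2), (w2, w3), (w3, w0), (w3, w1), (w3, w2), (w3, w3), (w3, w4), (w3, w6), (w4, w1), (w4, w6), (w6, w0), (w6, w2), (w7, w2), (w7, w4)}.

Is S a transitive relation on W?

No

Transitive: no — w0 S w1 and w1 S w4, but not w0 S w4.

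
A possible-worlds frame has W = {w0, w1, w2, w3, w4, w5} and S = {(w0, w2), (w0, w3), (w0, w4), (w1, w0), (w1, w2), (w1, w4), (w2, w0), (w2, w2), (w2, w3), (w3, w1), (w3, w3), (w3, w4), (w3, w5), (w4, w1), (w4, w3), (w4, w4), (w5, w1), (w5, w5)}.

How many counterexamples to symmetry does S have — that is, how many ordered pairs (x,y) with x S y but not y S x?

8

Enumerating: (w0,w3), (w0,w4), (w1,w0), (w1,w2), (w2,w3), (w3,w1), (w3,w5), (w5,w1).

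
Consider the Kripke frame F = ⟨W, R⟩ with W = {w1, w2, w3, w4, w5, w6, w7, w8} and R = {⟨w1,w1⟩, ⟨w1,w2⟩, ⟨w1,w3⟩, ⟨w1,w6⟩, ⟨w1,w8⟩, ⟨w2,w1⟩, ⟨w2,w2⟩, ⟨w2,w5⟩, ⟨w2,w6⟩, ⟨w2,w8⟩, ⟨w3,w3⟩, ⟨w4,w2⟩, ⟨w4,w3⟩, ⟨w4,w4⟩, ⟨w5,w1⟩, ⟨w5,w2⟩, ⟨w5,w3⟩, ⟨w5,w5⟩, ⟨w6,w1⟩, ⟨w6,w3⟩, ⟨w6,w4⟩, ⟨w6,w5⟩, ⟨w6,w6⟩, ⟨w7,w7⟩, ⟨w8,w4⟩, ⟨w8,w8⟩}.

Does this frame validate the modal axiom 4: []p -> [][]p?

The schema 4 characterises exactly the transitive frames.
Transitive: no — w1 R w2 and w2 R w5, but not w1 R w5.

No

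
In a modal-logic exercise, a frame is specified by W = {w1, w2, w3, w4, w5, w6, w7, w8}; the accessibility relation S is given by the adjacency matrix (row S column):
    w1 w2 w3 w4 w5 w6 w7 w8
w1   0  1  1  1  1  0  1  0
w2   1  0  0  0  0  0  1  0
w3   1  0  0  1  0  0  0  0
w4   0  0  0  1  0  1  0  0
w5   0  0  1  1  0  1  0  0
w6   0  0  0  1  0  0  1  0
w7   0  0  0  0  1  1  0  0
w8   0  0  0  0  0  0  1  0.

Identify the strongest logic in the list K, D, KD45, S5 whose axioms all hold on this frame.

D

Serial (axiom D): yes — every world has a successor (e.g. w1 S w2).
Euclidean (axiom 5): no — w1 S w2 and w1 S w3, but not w2 S w3.
Transitive (axiom 4): no — w1 S w4 and w4 S w6, but not w1 S w6.
Reflexive (axiom T): no — w1 is not related to itself.
So F validates K, D; KD45 would additionally require S to be Euclidean and transitive. The strongest is D.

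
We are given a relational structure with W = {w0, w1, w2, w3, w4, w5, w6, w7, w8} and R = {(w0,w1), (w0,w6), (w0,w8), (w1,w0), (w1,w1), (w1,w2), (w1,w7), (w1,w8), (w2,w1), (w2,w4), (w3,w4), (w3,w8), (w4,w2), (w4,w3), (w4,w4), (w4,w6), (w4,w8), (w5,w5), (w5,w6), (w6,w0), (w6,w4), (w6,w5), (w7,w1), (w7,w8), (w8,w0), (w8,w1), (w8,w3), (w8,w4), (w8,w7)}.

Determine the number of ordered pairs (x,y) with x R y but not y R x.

0

R is symmetric; there are no such tuples.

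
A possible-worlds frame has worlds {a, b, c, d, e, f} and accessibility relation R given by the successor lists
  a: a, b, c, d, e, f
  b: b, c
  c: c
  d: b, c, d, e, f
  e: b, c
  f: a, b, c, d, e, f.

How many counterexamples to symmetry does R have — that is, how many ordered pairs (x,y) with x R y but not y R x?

Enumerating: (a,b), (a,c), (a,d), (a,e), (b,c), (d,b), (d,c), (d,e), (e,b), (e,c), (f,b), (f,c), (f,e).

13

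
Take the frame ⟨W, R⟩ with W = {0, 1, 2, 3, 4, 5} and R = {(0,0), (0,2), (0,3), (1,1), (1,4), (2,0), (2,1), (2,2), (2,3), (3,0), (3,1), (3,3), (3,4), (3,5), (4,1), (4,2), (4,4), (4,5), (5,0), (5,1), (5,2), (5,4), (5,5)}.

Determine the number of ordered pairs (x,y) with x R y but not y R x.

9

Enumerating: (2,1), (2,3), (3,1), (3,4), (3,5), (4,2), (5,0), (5,1), (5,2).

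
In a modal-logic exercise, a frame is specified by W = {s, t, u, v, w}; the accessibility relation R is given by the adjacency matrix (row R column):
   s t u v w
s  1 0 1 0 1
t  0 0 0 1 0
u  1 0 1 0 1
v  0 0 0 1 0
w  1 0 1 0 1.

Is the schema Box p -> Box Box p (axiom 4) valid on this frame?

Yes

The schema 4 characterises exactly the transitive frames.
Transitive: yes — every two-step R-path is closed by a direct edge.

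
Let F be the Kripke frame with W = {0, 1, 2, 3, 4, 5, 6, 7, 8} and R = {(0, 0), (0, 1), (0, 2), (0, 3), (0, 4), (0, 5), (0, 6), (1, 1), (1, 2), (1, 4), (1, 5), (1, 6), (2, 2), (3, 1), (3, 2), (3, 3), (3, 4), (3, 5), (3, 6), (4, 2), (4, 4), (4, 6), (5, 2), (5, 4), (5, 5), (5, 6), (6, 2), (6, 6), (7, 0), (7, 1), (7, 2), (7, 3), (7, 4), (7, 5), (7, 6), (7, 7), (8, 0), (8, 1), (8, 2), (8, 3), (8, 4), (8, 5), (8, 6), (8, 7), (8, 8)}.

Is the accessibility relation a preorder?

Yes

Reflexive: yes — every world is R-related to itself.
Transitive: yes — every two-step R-path is closed by a direct edge.
So R is a preorder.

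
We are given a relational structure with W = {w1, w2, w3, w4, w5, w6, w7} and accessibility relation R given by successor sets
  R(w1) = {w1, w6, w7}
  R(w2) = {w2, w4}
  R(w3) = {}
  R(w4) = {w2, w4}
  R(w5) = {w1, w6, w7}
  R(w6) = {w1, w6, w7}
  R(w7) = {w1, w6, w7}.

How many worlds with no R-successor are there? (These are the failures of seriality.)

1

Enumerating: w3.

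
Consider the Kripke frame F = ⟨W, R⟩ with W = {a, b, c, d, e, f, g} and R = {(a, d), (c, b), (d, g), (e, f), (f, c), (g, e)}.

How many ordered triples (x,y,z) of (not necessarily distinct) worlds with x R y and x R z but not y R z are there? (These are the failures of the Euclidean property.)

Enumerating: (a,d,d), (c,b,b), (d,g,g), (e,f,f), (f,c,c), (g,e,e).

6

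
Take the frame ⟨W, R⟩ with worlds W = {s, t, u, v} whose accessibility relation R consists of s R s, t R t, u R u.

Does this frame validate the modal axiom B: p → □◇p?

The schema B characterises exactly the symmetric frames.
Symmetric: yes — every pair in R has its reverse in R.

Yes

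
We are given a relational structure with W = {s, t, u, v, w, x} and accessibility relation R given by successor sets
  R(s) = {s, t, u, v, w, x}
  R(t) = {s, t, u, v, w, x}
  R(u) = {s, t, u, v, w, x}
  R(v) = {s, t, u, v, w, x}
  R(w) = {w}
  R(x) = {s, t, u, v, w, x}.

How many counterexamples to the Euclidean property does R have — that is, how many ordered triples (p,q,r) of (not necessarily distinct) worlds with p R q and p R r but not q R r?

Enumerating: (s,w,s), (s,w,t), (s,w,u), (s,w,v), (s,w,x), (t,w,s), (t,w,t), (t,w,u), (t,w,v), (t,w,x), (u,w,s), (u,w,t), … and 13 more.
Total: 25.

25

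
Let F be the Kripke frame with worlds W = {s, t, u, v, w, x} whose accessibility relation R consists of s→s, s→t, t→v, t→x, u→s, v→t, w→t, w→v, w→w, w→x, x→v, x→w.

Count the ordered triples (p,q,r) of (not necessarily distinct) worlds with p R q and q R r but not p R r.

10

Enumerating: (s,t,v), (s,t,x), (t,v,t), (t,x,w), (u,s,t), (v,t,v), (v,t,x), (x,v,t), (x,w,t), (x,w,x).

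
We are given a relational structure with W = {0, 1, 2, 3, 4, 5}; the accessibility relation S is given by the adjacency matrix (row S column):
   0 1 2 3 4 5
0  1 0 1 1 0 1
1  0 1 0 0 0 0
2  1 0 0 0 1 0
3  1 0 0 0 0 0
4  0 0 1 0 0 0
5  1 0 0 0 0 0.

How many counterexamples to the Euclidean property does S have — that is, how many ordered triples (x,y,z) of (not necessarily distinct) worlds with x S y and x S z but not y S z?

13

Enumerating: (0,2,2), (0,2,3), (0,2,5), (0,3,2), (0,3,3), (0,3,5), (0,5,2), (0,5,3), (0,5,5), (2,0,4), (2,4,0), (2,4,4), (4,2,2).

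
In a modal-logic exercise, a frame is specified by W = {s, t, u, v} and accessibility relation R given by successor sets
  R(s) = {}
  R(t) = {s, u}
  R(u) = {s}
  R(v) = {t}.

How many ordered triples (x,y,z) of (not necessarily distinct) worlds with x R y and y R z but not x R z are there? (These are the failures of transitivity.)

Enumerating: (v,t,s), (v,t,u).

2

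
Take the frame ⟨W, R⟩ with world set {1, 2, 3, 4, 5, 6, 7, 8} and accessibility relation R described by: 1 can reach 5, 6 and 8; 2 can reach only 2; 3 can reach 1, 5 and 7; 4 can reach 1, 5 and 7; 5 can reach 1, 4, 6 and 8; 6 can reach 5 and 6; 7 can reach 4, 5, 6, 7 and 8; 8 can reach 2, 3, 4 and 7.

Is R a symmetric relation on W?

No

Symmetric: no — 1 R 6 but not 6 R 1.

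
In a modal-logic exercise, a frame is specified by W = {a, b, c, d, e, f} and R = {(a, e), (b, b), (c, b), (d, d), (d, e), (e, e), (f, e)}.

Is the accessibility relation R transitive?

Transitive: yes — every two-step R-path is closed by a direct edge.

Yes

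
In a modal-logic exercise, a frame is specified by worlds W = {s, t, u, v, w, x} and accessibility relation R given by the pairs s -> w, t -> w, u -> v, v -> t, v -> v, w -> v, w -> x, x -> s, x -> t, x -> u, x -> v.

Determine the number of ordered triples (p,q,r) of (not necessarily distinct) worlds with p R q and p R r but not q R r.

Enumerating: (s,w,w), (t,w,w), (v,t,t), (v,t,v), (w,v,x), (w,x,x), (x,s,s), (x,s,t), (x,s,u), (x,s,v), (x,t,s), (x,t,t), … and 7 more.
Total: 19.

19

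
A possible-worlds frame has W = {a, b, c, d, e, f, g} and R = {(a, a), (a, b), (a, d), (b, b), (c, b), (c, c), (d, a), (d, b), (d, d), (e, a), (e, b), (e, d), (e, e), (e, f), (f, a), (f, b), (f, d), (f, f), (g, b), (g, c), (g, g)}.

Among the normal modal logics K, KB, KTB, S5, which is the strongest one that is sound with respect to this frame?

K

Symmetric (axiom B): no — a R b but not b R a.
Reflexive (axiom T): yes — every world is R-related to itself.
Euclidean (axiom 5): no — a R b and a R d, but not b R d.
So F validates K; KB would additionally require R to be symmetric. The strongest is K.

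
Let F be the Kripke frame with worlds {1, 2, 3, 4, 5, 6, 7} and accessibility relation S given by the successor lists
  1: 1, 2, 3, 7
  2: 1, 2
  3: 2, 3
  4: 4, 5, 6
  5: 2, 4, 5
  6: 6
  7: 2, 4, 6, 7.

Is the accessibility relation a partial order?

Reflexive: yes — every world is S-related to itself.
Transitive: no — 1 S 7 and 7 S 4, but not 1 S 4.
Antisymmetric: no — 1 S 2 and 2 S 1 with 1 ≠ 2.
So S is not a partial order.

No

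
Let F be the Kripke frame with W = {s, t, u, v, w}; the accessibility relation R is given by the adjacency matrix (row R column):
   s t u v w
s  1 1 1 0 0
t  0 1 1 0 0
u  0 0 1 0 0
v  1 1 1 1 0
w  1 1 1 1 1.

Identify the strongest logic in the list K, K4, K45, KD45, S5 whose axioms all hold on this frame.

Transitive (axiom 4): yes — every two-step R-path is closed by a direct edge.
Euclidean (axiom 5): no — s R u and s R t, but not u R t.
Serial (axiom D): yes — every world has a successor (e.g. s R s).
Reflexive (axiom T): yes — every world is R-related to itself.
So F validates K, K4; K45 would additionally require R to be Euclidean. The strongest is K4.

K4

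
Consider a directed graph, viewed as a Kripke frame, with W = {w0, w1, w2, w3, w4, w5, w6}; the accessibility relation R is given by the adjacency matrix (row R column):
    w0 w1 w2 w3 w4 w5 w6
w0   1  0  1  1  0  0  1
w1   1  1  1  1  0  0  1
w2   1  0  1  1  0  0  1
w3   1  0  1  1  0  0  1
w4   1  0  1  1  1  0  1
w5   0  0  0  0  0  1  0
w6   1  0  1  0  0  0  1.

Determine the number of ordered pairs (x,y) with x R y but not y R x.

Enumerating: (w1,w0), (w1,w2), (w1,w3), (w1,w6), (w3,w6), (w4,w0), (w4,w2), (w4,w3), (w4,w6).

9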